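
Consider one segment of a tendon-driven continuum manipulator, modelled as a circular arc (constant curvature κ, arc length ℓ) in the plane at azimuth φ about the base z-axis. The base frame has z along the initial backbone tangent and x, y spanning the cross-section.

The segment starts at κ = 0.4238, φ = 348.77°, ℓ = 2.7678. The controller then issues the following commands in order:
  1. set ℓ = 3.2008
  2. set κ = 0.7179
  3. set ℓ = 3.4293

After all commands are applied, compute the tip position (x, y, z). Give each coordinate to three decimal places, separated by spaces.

2.429 -0.482 0.876

initial: κ=0.4238, φ=348.77°, ℓ=2.7678
cmd 1: set ℓ=3.2008 → (κ,φ,ℓ)=(0.4238,348.77°,3.2008) → tip=(1.8222,-0.3618,2.3056)
cmd 2: set κ=0.7179 → (κ,φ,ℓ)=(0.7179,348.77°,3.2008) → tip=(2.2744,-0.4516,1.0407)
cmd 3: set ℓ=3.4293 → (κ,φ,ℓ)=(0.7179,348.77°,3.4293) → tip=(2.4289,-0.4823,0.8756)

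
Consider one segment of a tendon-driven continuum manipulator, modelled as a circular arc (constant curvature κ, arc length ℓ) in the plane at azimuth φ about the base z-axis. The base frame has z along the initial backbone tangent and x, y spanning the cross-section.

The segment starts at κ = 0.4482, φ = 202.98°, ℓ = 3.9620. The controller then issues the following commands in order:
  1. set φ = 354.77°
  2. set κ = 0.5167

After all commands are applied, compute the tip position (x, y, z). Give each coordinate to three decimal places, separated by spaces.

2.811 -0.257 1.720

initial: κ=0.4482, φ=202.98°, ℓ=3.9620
cmd 1: set φ=354.77° → (κ,φ,ℓ)=(0.4482,354.77°,3.9620) → tip=(2.6741,-0.2448,2.1844)
cmd 2: set κ=0.5167 → (κ,φ,ℓ)=(0.5167,354.77°,3.9620) → tip=(2.8111,-0.2573,1.7199)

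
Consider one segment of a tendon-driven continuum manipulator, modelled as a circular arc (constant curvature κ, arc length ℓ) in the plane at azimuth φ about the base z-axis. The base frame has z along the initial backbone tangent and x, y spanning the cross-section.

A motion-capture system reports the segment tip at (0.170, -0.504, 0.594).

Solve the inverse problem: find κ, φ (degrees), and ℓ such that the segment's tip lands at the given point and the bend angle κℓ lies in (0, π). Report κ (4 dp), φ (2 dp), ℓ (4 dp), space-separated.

ρ = √(x²+y²) = √(0.170² + -0.504²) = 0.53190
φ = atan2(y, x) mod 360° = atan2(-0.504, 0.170) = 288.6393°
|p|² = ρ² + z² = 0.53190² + 0.594² = 0.63575
κ = 2ρ / |p|² = 2×0.53190 / 0.63575 = 1.67329
θ = 2·atan2(ρ, z) = 2·atan2(0.53190, 0.594) = 1.46059 rad
ℓ = θ/κ = 1.46059/1.67329 = 0.87289

1.6733 288.64 0.8729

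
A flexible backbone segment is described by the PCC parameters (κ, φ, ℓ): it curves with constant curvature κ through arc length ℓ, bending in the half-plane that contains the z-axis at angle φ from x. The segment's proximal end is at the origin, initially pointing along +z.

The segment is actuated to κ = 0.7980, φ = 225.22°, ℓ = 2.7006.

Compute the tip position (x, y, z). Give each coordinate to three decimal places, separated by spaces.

-1.370 -1.380 1.045

θ = κ·ℓ = 0.7980 × 2.7006 = 2.15508 rad
ρ = (1 − cos θ)/κ = (1 − -0.55160)/0.7980 = 1.94436
z = sin θ / κ = 0.83411/0.7980 = 1.04525
x = ρ cos φ = 1.94436 × cos(225.22°) = -1.36958
y = ρ sin φ = 1.94436 × sin(225.22°) = -1.38014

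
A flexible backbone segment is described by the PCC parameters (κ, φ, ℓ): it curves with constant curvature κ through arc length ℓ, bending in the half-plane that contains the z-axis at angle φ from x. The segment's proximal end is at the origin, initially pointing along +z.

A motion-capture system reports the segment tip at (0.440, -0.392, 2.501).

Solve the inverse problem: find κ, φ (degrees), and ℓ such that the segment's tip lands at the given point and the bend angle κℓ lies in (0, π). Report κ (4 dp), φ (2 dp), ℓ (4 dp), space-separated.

0.1785 318.30 2.5926

ρ = √(x²+y²) = √(0.440² + -0.392²) = 0.58929
φ = atan2(y, x) mod 360° = atan2(-0.392, 0.440) = 318.3019°
|p|² = ρ² + z² = 0.58929² + 2.501² = 6.60226
κ = 2ρ / |p|² = 2×0.58929 / 6.60226 = 0.17851
θ = 2·atan2(ρ, z) = 2·atan2(0.58929, 2.501) = 0.46280 rad
ℓ = θ/κ = 0.46280/0.17851 = 2.59256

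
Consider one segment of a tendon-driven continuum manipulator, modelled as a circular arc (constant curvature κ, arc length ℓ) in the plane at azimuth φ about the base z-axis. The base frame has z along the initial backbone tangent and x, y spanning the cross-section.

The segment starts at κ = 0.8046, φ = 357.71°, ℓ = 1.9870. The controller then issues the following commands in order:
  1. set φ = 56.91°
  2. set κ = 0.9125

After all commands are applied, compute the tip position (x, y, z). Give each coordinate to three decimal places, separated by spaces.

initial: κ=0.8046, φ=357.71°, ℓ=1.9870
cmd 1: set φ=56.91° → (κ,φ,ℓ)=(0.8046,56.91°,1.9870) → tip=(0.6975,1.0704,1.2424)
cmd 2: set κ=0.9125 → (κ,φ,ℓ)=(0.9125,56.91°,1.9870) → tip=(0.7419,1.1385,1.0639)

0.742 1.138 1.064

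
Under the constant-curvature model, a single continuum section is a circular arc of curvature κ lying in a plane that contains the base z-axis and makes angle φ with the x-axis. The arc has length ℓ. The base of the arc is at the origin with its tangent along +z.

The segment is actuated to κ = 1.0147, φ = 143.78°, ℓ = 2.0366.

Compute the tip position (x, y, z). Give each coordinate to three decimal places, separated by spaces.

-1.173 0.859 0.867

θ = κ·ℓ = 1.0147 × 2.0366 = 2.06654 rad
ρ = (1 − cos θ)/κ = (1 − -0.47568)/1.0147 = 1.45431
z = sin θ / κ = 0.87962/1.0147 = 0.86687
x = ρ cos φ = 1.45431 × cos(143.78°) = -1.17327
y = ρ sin φ = 1.45431 × sin(143.78°) = 0.85933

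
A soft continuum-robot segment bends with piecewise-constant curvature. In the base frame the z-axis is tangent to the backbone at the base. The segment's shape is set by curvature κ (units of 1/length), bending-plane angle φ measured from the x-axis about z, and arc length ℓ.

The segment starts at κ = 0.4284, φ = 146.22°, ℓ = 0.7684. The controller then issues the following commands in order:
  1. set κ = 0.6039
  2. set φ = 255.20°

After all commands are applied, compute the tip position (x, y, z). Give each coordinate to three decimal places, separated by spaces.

-0.045 -0.169 0.741

initial: κ=0.4284, φ=146.22°, ℓ=0.7684
cmd 1: set κ=0.6039 → (κ,φ,ℓ)=(0.6039,146.22°,0.7684) → tip=(-0.1455,0.0974,0.7411)
cmd 2: set φ=255.20° → (κ,φ,ℓ)=(0.6039,255.20°,0.7684) → tip=(-0.0447,-0.1693,0.7411)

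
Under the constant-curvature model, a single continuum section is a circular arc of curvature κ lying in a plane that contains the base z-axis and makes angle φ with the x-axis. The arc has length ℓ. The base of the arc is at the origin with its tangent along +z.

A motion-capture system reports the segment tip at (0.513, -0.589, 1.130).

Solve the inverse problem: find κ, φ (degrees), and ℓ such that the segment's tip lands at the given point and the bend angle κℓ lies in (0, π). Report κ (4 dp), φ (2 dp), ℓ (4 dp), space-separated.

ρ = √(x²+y²) = √(0.513² + -0.589²) = 0.78108
φ = atan2(y, x) mod 360° = atan2(-0.589, 0.513) = 311.0548°
|p|² = ρ² + z² = 0.78108² + 1.130² = 1.88699
κ = 2ρ / |p|² = 2×0.78108 / 1.88699 = 0.82786
θ = 2·atan2(ρ, z) = 2·atan2(0.78108, 1.130) = 1.20962 rad
ℓ = θ/κ = 1.20962/0.82786 = 1.46114

0.8279 311.05 1.4611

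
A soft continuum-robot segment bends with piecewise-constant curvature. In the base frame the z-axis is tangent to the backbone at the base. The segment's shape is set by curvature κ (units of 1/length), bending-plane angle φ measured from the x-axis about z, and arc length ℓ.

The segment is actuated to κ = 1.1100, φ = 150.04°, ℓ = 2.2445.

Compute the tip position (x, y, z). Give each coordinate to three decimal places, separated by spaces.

-1.402 0.808 0.545

θ = κ·ℓ = 1.1100 × 2.2445 = 2.49140 rad
ρ = (1 − cos θ)/κ = (1 − -0.79596)/1.1100 = 1.61799
z = sin θ / κ = 0.60534/1.1100 = 0.54535
x = ρ cos φ = 1.61799 × cos(150.04°) = -1.40178
y = ρ sin φ = 1.61799 × sin(150.04°) = 0.80801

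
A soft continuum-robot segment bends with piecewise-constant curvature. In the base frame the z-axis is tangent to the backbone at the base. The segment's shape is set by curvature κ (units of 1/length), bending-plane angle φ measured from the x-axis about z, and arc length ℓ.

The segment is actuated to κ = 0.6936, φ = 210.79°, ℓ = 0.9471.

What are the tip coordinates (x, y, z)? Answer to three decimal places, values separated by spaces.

θ = κ·ℓ = 0.6936 × 0.9471 = 0.65691 rad
ρ = (1 − cos θ)/κ = (1 − 0.79188)/0.6936 = 0.30005
z = sin θ / κ = 0.61067/0.6936 = 0.88044
x = ρ cos φ = 0.30005 × cos(210.79°) = -0.25776
y = ρ sin φ = 0.30005 × sin(210.79°) = -0.15359

-0.258 -0.154 0.880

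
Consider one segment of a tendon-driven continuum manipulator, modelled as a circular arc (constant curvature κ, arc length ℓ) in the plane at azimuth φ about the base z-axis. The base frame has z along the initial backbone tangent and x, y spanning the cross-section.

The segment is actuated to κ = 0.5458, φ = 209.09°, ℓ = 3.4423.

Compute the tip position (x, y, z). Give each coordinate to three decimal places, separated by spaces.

θ = κ·ℓ = 0.5458 × 3.4423 = 1.87881 rad
ρ = (1 − cos θ)/κ = (1 − -0.30316)/0.5458 = 2.38762
z = sin θ / κ = 0.95294/0.5458 = 1.74595
x = ρ cos φ = 2.38762 × cos(209.09°) = -2.08644
y = ρ sin φ = 2.38762 × sin(209.09°) = -1.16082

-2.086 -1.161 1.746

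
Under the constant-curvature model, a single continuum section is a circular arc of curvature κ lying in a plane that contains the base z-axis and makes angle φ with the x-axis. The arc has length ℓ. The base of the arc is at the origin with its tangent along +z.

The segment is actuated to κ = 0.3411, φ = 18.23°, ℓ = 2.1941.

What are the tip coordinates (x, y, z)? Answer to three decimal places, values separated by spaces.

0.744 0.245 1.995

θ = κ·ℓ = 0.3411 × 2.1941 = 0.74841 rad
ρ = (1 − cos θ)/κ = (1 − 0.73277)/0.3411 = 0.78343
z = sin θ / κ = 0.68047/0.3411 = 1.99494
x = ρ cos φ = 0.78343 × cos(18.23°) = 0.74410
y = ρ sin φ = 0.78343 × sin(18.23°) = 0.24508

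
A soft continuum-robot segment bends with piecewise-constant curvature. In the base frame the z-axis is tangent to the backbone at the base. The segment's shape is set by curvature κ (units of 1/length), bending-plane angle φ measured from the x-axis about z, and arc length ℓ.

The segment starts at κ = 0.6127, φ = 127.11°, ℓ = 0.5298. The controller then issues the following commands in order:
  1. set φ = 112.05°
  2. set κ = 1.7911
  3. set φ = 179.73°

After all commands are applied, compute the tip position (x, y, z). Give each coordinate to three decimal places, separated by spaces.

initial: κ=0.6127, φ=127.11°, ℓ=0.5298
cmd 1: set φ=112.05° → (κ,φ,ℓ)=(0.6127,112.05°,0.5298) → tip=(-0.0320,0.0790,0.5205)
cmd 2: set κ=1.7911 → (κ,φ,ℓ)=(1.7911,112.05°,0.5298) → tip=(-0.0875,0.2160,0.4538)
cmd 3: set φ=179.73° → (κ,φ,ℓ)=(1.7911,179.73°,0.5298) → tip=(-0.2331,0.0011,0.4538)

-0.233 0.001 0.454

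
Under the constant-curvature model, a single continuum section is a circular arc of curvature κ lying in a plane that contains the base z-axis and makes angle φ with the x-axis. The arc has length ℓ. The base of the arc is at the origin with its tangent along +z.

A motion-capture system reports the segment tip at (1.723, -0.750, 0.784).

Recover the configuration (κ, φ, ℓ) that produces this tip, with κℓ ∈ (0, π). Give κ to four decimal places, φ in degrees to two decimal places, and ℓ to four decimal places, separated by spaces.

0.9065 336.48 2.5935

ρ = √(x²+y²) = √(1.723² + -0.750²) = 1.87916
φ = atan2(y, x) mod 360° = atan2(-0.750, 1.723) = 336.4771°
|p|² = ρ² + z² = 1.87916² + 0.784² = 4.14588
κ = 2ρ / |p|² = 2×1.87916 / 4.14588 = 0.90652
θ = 2·atan2(ρ, z) = 2·atan2(1.87916, 0.784) = 2.35109 rad
ℓ = θ/κ = 2.35109/0.90652 = 2.59354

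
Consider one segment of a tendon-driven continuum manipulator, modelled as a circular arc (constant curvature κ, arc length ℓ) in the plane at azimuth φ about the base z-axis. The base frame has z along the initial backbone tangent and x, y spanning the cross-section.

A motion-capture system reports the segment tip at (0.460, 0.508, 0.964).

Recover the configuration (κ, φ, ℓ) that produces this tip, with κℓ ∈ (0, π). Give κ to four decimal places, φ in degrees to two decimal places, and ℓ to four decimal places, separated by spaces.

0.9798 47.84 1.2616

ρ = √(x²+y²) = √(0.460² + 0.508²) = 0.68532
φ = atan2(y, x) mod 360° = atan2(0.508, 0.460) = 47.8388°
|p|² = ρ² + z² = 0.68532² + 0.964² = 1.39896
κ = 2ρ / |p|² = 2×0.68532 / 1.39896 = 0.97976
θ = 2·atan2(ρ, z) = 2·atan2(0.68532, 0.964) = 1.23603 rad
ℓ = θ/κ = 1.23603/0.97976 = 1.26156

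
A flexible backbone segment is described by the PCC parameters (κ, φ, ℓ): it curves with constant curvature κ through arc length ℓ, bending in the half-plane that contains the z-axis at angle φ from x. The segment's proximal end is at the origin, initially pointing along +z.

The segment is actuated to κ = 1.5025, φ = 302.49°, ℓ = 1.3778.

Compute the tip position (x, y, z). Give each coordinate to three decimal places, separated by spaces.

θ = κ·ℓ = 1.5025 × 1.3778 = 2.07014 rad
ρ = (1 − cos θ)/κ = (1 − -0.47885)/1.5025 = 0.98426
z = sin θ / κ = 0.87789/1.5025 = 0.58429
x = ρ cos φ = 0.98426 × cos(302.49°) = 0.52870
y = ρ sin φ = 0.98426 × sin(302.49°) = -0.83021

0.529 -0.830 0.584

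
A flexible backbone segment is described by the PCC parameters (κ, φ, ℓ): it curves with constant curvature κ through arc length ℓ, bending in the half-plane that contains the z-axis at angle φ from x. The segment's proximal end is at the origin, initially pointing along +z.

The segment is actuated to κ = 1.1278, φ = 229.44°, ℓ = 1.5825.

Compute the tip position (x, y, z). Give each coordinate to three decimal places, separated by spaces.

-0.699 -0.817 0.866

θ = κ·ℓ = 1.1278 × 1.5825 = 1.78474 rad
ρ = (1 − cos θ)/κ = (1 − -0.21232)/1.1278 = 1.07494
z = sin θ / κ = 0.97720/1.1278 = 0.86647
x = ρ cos φ = 1.07494 × cos(229.44°) = -0.69897
y = ρ sin φ = 1.07494 × sin(229.44°) = -0.81666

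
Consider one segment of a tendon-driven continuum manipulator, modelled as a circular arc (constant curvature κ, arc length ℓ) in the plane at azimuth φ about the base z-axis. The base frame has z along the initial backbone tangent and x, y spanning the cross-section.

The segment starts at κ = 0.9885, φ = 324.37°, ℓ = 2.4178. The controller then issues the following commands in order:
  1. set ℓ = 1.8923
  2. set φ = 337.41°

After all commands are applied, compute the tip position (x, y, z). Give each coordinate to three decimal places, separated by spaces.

initial: κ=0.9885, φ=324.37°, ℓ=2.4178
cmd 1: set ℓ=1.8923 → (κ,φ,ℓ)=(0.9885,324.37°,1.8923) → tip=(1.0650,-0.7633,0.9665)
cmd 2: set φ=337.41° → (κ,φ,ℓ)=(0.9885,337.41°,1.8923) → tip=(1.2098,-0.5033,0.9665)

1.210 -0.503 0.967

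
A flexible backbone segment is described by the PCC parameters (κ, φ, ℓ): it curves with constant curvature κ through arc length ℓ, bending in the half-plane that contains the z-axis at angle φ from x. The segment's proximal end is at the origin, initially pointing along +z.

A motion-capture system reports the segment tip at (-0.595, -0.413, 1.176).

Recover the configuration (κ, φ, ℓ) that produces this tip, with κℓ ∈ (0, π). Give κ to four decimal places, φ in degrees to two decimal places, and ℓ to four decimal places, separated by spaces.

ρ = √(x²+y²) = √(-0.595² + -0.413²) = 0.72429
φ = atan2(y, x) mod 360° = atan2(-0.413, -0.595) = 214.7652°
|p|² = ρ² + z² = 0.72429² + 1.176² = 1.90757
κ = 2ρ / |p|² = 2×0.72429 / 1.90757 = 0.75938
θ = 2·atan2(ρ, z) = 2·atan2(0.72429, 1.176) = 1.10405 rad
ℓ = θ/κ = 1.10405/0.75938 = 1.45387

0.7594 214.77 1.4539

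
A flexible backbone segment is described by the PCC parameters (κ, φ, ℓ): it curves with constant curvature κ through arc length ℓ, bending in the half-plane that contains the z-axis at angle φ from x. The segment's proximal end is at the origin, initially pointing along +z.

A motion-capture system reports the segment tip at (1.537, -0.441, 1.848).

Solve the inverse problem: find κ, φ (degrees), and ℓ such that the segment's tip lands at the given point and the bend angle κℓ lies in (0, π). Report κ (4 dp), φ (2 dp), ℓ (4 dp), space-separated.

ρ = √(x²+y²) = √(1.537² + -0.441²) = 1.59902
φ = atan2(y, x) mod 360° = atan2(-0.441, 1.537) = 343.9906°
|p|² = ρ² + z² = 1.59902² + 1.848² = 5.97195
κ = 2ρ / |p|² = 2×1.59902 / 5.97195 = 0.53551
θ = 2·atan2(ρ, z) = 2·atan2(1.59902, 1.848) = 1.42658 rad
ℓ = θ/κ = 1.42658/0.53551 = 2.66398

0.5355 343.99 2.6640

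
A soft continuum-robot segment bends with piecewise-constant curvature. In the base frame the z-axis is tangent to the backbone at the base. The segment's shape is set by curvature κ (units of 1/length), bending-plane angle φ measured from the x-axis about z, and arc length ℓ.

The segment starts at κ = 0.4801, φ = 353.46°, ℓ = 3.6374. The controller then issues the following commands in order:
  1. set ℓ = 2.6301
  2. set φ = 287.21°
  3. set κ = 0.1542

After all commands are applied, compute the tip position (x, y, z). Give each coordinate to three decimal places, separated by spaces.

initial: κ=0.4801, φ=353.46°, ℓ=3.6374
cmd 1: set ℓ=2.6301 → (κ,φ,ℓ)=(0.4801,353.46°,2.6301) → tip=(1.4418,-0.1653,1.9848)
cmd 2: set φ=287.21° → (κ,φ,ℓ)=(0.4801,287.21°,2.6301) → tip=(0.4294,-1.3863,1.9848)
cmd 3: set κ=0.1542 → (κ,φ,ℓ)=(0.1542,287.21°,2.6301) → tip=(0.1556,-0.5025,2.5586)

0.156 -0.503 2.559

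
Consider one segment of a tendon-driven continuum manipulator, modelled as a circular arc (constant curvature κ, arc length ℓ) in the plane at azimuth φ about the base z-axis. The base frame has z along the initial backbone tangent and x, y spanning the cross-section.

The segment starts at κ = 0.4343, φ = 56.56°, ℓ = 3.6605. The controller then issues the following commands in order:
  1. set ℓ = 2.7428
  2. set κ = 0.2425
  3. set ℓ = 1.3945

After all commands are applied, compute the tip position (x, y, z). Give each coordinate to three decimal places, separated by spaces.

0.129 0.195 1.368

initial: κ=0.4343, φ=56.56°, ℓ=3.6605
cmd 1: set ℓ=2.7428 → (κ,φ,ℓ)=(0.4343,56.56°,2.7428) → tip=(0.7987,1.2094,2.1386)
cmd 2: set κ=0.2425 → (κ,φ,ℓ)=(0.2425,56.56°,2.7428) → tip=(0.4844,0.7335,2.5450)
cmd 3: set ℓ=1.3945 → (κ,φ,ℓ)=(0.2425,56.56°,1.3945) → tip=(0.1287,0.1949,1.3681)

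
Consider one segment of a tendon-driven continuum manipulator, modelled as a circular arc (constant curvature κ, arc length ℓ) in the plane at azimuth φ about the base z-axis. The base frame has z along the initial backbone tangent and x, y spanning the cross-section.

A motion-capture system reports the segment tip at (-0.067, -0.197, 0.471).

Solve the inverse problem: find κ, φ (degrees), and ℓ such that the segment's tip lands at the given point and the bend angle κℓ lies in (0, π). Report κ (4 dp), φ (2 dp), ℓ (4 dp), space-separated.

1.5696 251.22 0.5301

ρ = √(x²+y²) = √(-0.067² + -0.197²) = 0.20808
φ = atan2(y, x) mod 360° = atan2(-0.197, -0.067) = 251.2168°
|p|² = ρ² + z² = 0.20808² + 0.471² = 0.26514
κ = 2ρ / |p|² = 2×0.20808 / 0.26514 = 1.56960
θ = 2·atan2(ρ, z) = 2·atan2(0.20808, 0.471) = 0.83201 rad
ℓ = θ/κ = 0.83201/1.56960 = 0.53007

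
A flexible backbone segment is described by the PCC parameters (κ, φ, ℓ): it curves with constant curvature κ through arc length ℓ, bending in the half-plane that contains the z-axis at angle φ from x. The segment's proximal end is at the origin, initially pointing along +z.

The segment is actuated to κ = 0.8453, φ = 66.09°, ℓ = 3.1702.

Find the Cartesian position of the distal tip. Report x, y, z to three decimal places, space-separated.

θ = κ·ℓ = 0.8453 × 3.1702 = 2.67977 rad
ρ = (1 − cos θ)/κ = (1 − -0.89524)/0.8453 = 2.24209
z = sin θ / κ = 0.44558/0.8453 = 0.52713
x = ρ cos φ = 2.24209 × cos(66.09°) = 0.90872
y = ρ sin φ = 2.24209 × sin(66.09°) = 2.04968

0.909 2.050 0.527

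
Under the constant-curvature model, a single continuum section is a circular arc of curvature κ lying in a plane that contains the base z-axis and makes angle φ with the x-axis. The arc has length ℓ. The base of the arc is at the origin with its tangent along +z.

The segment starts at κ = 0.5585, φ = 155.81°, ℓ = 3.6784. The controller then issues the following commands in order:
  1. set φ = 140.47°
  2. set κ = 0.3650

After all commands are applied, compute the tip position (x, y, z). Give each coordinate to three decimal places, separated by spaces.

-1.635 1.349 2.669

initial: κ=0.5585, φ=155.81°, ℓ=3.6784
cmd 1: set φ=140.47° → (κ,φ,ℓ)=(0.5585,140.47°,3.6784) → tip=(-2.0231,1.6695,1.5852)
cmd 2: set κ=0.3650 → (κ,φ,ℓ)=(0.3650,140.47°,3.6784) → tip=(-1.6351,1.3493,2.6687)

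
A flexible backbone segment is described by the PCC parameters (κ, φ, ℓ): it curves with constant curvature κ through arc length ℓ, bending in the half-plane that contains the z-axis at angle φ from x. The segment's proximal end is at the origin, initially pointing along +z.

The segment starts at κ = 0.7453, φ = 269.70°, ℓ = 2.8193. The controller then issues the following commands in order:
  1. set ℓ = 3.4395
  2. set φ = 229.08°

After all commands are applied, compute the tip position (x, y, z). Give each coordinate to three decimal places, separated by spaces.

-1.615 -1.863 0.733

initial: κ=0.7453, φ=269.70°, ℓ=2.8193
cmd 1: set ℓ=3.4395 → (κ,φ,ℓ)=(0.7453,269.70°,3.4395) → tip=(-0.0129,-2.4654,0.7332)
cmd 2: set φ=229.08° → (κ,φ,ℓ)=(0.7453,229.08°,3.4395) → tip=(-1.6149,-1.8629,0.7332)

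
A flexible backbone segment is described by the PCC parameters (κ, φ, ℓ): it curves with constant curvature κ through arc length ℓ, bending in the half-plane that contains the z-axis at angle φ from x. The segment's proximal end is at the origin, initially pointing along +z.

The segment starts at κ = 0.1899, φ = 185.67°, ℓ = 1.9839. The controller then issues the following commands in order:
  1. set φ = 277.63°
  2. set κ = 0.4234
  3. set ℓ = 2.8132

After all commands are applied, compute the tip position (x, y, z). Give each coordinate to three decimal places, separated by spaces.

initial: κ=0.1899, φ=185.67°, ℓ=1.9839
cmd 1: set φ=277.63° → (κ,φ,ℓ)=(0.1899,277.63°,1.9839) → tip=(0.0490,-0.3660,1.9373)
cmd 2: set κ=0.4234 → (κ,φ,ℓ)=(0.4234,277.63°,1.9839) → tip=(0.1043,-0.7784,1.7587)
cmd 3: set ℓ=2.8132 → (κ,φ,ℓ)=(0.4234,277.63°,2.8132) → tip=(0.1974,-1.4733,2.1936)

0.197 -1.473 2.194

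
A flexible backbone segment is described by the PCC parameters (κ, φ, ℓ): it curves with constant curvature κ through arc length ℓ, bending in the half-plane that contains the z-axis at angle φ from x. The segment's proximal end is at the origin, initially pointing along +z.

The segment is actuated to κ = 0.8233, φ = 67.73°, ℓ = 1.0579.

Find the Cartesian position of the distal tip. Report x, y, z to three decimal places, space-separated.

θ = κ·ℓ = 0.8233 × 1.0579 = 0.87097 rad
ρ = (1 − cos θ)/κ = (1 − 0.64409)/0.8233 = 0.43230
z = sin θ / κ = 0.76495/0.8233 = 0.92913
x = ρ cos φ = 0.43230 × cos(67.73°) = 0.16383
y = ρ sin φ = 0.43230 × sin(67.73°) = 0.40006

0.164 0.400 0.929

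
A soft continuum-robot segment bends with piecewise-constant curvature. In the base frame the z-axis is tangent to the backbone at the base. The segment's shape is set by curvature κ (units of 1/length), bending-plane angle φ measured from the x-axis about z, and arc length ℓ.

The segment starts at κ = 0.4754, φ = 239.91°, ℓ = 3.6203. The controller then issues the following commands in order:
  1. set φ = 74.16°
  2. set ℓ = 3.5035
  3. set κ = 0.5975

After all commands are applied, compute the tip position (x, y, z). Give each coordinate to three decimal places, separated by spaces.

0.685 2.414 1.450

initial: κ=0.4754, φ=239.91°, ℓ=3.6203
cmd 1: set φ=74.16° → (κ,φ,ℓ)=(0.4754,74.16°,3.6203) → tip=(0.6601,2.3266,2.0798)
cmd 2: set ℓ=3.5035 → (κ,φ,ℓ)=(0.4754,74.16°,3.5035) → tip=(0.6285,2.2151,2.0941)
cmd 3: set κ=0.5975 → (κ,φ,ℓ)=(0.5975,74.16°,3.5035) → tip=(0.6848,2.4137,1.4503)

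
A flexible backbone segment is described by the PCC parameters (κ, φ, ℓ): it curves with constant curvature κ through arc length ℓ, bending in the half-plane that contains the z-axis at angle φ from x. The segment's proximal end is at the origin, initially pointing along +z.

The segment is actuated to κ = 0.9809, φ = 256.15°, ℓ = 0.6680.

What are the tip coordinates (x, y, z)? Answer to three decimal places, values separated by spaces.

θ = κ·ℓ = 0.9809 × 0.6680 = 0.65524 rad
ρ = (1 − cos θ)/κ = (1 − 0.79290)/0.9809 = 0.21113
z = sin θ / κ = 0.60935/0.9809 = 0.62122
x = ρ cos φ = 0.21113 × cos(256.15°) = -0.05054
y = ρ sin φ = 0.21113 × sin(256.15°) = -0.20499

-0.051 -0.205 0.621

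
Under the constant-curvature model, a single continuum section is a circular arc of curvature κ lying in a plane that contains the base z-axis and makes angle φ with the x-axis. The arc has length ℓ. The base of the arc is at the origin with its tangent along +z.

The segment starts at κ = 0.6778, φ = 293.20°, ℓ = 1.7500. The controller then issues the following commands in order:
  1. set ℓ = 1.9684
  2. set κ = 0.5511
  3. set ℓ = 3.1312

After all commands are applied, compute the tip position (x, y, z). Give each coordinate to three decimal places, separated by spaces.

initial: κ=0.6778, φ=293.20°, ℓ=1.7500
cmd 1: set ℓ=1.9684 → (κ,φ,ℓ)=(0.6778,293.20°,1.9684) → tip=(0.4450,-1.0382,1.4343)
cmd 2: set κ=0.5511 → (κ,φ,ℓ)=(0.5511,293.20°,1.9684) → tip=(0.3809,-0.8888,1.6044)
cmd 3: set ℓ=3.1312 → (κ,φ,ℓ)=(0.5511,293.20°,3.1312) → tip=(0.8250,-1.9250,1.7929)

0.825 -1.925 1.793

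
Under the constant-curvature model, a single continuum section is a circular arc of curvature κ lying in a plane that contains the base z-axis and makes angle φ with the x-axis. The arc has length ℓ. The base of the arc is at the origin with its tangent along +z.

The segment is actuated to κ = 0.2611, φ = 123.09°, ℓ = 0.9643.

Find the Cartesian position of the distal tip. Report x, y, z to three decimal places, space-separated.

-0.066 0.101 0.954

θ = κ·ℓ = 0.2611 × 0.9643 = 0.25178 rad
ρ = (1 − cos θ)/κ = (1 − 0.96847)/0.2611 = 0.12076
z = sin θ / κ = 0.24913/0.2611 = 0.95414
x = ρ cos φ = 0.12076 × cos(123.09°) = -0.06593
y = ρ sin φ = 0.12076 × sin(123.09°) = 0.10117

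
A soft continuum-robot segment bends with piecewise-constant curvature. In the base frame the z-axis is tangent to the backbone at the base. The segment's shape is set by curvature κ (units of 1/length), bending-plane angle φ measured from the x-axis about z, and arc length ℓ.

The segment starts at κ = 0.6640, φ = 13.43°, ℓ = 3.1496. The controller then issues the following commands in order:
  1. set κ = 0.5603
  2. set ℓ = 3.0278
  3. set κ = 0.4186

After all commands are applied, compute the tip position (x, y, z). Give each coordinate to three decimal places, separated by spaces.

initial: κ=0.6640, φ=13.43°, ℓ=3.1496
cmd 1: set κ=0.5603 → (κ,φ,ℓ)=(0.5603,13.43°,3.1496) → tip=(2.0705,0.4944,1.7513)
cmd 2: set ℓ=3.0278 → (κ,φ,ℓ)=(0.5603,13.43°,3.0278) → tip=(1.9536,0.4665,1.7707)
cmd 3: set κ=0.4186 → (κ,φ,ℓ)=(0.4186,13.43°,3.0278) → tip=(1.6295,0.3891,2.2798)

1.629 0.389 2.280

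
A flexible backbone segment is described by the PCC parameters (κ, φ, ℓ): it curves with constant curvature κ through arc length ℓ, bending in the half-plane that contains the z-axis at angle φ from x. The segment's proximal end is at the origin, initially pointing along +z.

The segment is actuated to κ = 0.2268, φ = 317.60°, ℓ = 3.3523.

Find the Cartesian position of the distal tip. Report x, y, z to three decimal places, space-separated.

θ = κ·ℓ = 0.2268 × 3.3523 = 0.76030 rad
ρ = (1 − cos θ)/κ = (1 − 0.72463)/0.2268 = 1.21416
z = sin θ / κ = 0.68914/0.2268 = 3.03854
x = ρ cos φ = 1.21416 × cos(317.60°) = 0.89660
y = ρ sin φ = 1.21416 × sin(317.60°) = -0.81871

0.897 -0.819 3.039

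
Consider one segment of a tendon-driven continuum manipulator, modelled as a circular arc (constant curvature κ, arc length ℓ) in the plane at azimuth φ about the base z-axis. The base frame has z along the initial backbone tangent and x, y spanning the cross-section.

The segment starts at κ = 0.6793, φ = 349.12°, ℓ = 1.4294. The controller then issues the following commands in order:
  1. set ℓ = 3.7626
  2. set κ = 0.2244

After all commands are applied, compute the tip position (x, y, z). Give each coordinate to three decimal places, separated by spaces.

1.469 -0.282 3.331

initial: κ=0.6793, φ=349.12°, ℓ=1.4294
cmd 1: set ℓ=3.7626 → (κ,φ,ℓ)=(0.6793,349.12°,3.7626) → tip=(2.6504,-0.5094,0.8137)
cmd 2: set κ=0.2244 → (κ,φ,ℓ)=(0.2244,349.12°,3.7626) → tip=(1.4694,-0.2824,3.3312)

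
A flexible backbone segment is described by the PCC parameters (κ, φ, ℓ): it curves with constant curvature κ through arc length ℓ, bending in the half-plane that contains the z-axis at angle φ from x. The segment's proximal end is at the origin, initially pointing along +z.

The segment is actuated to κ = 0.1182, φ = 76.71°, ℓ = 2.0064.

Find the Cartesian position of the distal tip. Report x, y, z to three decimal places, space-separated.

θ = κ·ℓ = 0.1182 × 2.0064 = 0.23716 rad
ρ = (1 − cos θ)/κ = (1 − 0.97201)/0.1182 = 0.23680
z = sin θ / κ = 0.23494/0.1182 = 1.98765
x = ρ cos φ = 0.23680 × cos(76.71°) = 0.05444
y = ρ sin φ = 0.23680 × sin(76.71°) = 0.23046

0.054 0.230 1.988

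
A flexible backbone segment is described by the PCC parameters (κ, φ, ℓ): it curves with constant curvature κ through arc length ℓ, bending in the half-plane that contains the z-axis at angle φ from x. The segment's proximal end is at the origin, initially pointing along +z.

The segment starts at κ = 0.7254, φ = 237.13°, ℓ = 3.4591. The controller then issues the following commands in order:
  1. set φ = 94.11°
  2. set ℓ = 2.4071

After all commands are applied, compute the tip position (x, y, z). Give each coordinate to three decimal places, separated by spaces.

initial: κ=0.7254, φ=237.13°, ℓ=3.4591
cmd 1: set φ=94.11° → (κ,φ,ℓ)=(0.7254,94.11°,3.4591) → tip=(-0.1785,2.4841,0.8148)
cmd 2: set ℓ=2.4071 → (κ,φ,ℓ)=(0.7254,94.11°,2.4071) → tip=(-0.1160,1.6148,1.3574)

-0.116 1.615 1.357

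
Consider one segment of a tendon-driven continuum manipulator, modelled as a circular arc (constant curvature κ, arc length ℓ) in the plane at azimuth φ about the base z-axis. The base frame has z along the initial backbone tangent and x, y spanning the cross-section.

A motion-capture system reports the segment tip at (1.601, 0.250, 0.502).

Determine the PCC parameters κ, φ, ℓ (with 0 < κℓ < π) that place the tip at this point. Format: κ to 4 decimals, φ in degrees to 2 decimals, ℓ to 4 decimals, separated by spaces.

1.1262 8.88 2.2561

ρ = √(x²+y²) = √(1.601² + 0.250²) = 1.62040
φ = atan2(y, x) mod 360° = atan2(0.250, 1.601) = 8.8752°
|p|² = ρ² + z² = 1.62040² + 0.502² = 2.87770
κ = 2ρ / |p|² = 2×1.62040 / 2.87770 = 1.12618
θ = 2·atan2(ρ, z) = 2·atan2(1.62040, 0.502) = 2.54075 rad
ℓ = θ/κ = 2.54075/1.12618 = 2.25608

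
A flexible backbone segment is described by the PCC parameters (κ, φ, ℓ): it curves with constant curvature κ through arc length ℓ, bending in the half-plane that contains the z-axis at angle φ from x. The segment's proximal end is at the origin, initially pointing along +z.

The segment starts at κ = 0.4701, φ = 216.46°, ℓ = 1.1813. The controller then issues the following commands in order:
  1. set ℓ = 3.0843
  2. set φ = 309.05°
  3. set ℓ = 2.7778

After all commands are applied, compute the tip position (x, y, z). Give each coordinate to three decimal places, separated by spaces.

initial: κ=0.4701, φ=216.46°, ℓ=1.1813
cmd 1: set ℓ=3.0843 → (κ,φ,ℓ)=(0.4701,216.46°,3.0843) → tip=(-1.5046,-1.1117,2.1117)
cmd 2: set φ=309.05° → (κ,φ,ℓ)=(0.4701,309.05°,3.0843) → tip=(1.1786,-1.4528,2.1117)
cmd 3: set ℓ=2.7778 → (κ,φ,ℓ)=(0.4701,309.05°,2.7778) → tip=(0.9892,-1.2194,2.0530)

0.989 -1.219 2.053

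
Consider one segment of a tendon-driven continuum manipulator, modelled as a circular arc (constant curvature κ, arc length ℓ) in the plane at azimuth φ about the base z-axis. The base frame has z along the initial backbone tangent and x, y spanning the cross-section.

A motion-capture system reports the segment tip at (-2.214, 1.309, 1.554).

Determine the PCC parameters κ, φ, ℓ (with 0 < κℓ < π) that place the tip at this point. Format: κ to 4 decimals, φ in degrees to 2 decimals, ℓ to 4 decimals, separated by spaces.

0.5696 149.41 3.6068

ρ = √(x²+y²) = √(-2.214² + 1.309²) = 2.57202
φ = atan2(y, x) mod 360° = atan2(1.309, -2.214) = 149.4068°
|p|² = ρ² + z² = 2.57202² + 1.554² = 9.03019
κ = 2ρ / |p|² = 2×2.57202 / 9.03019 = 0.56965
θ = 2·atan2(ρ, z) = 2·atan2(2.57202, 1.554) = 2.05460 rad
ℓ = θ/κ = 2.05460/0.56965 = 3.60678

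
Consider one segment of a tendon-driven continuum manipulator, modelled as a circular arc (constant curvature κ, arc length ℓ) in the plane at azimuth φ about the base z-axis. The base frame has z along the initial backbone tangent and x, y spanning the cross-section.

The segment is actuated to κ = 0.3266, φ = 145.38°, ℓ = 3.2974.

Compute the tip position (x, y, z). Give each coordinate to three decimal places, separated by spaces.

θ = κ·ℓ = 0.3266 × 3.2974 = 1.07693 rad
ρ = (1 − cos θ)/κ = (1 − 0.47403)/0.3266 = 1.61043
z = sin θ / κ = 0.88051/0.3266 = 2.69598
x = ρ cos φ = 1.61043 × cos(145.38°) = -1.32529
y = ρ sin φ = 1.61043 × sin(145.38°) = 0.91494

-1.325 0.915 2.696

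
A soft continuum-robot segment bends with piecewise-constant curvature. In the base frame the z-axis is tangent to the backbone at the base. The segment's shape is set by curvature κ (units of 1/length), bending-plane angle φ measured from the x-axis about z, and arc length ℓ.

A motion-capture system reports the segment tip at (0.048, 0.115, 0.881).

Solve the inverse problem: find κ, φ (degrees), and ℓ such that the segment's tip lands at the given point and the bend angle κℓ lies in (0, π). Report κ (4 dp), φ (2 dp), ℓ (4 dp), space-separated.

ρ = √(x²+y²) = √(0.048² + 0.115²) = 0.12462
φ = atan2(y, x) mod 360° = atan2(0.115, 0.048) = 67.3448°
|p|² = ρ² + z² = 0.12462² + 0.881² = 0.79169
κ = 2ρ / |p|² = 2×0.12462 / 0.79169 = 0.31481
θ = 2·atan2(ρ, z) = 2·atan2(0.12462, 0.881) = 0.28103 rad
ℓ = θ/κ = 0.28103/0.31481 = 0.89270

0.3148 67.34 0.8927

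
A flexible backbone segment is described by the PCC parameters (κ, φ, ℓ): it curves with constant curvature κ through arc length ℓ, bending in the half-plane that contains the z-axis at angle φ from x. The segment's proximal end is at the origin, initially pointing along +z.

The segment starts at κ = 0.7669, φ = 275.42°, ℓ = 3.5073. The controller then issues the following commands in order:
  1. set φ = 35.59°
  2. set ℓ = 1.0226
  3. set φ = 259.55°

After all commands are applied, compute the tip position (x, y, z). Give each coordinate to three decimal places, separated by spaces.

initial: κ=0.7669, φ=275.42°, ℓ=3.5073
cmd 1: set φ=35.59° → (κ,φ,ℓ)=(0.7669,35.59°,3.5073) → tip=(2.0143,1.4416,0.5693)
cmd 2: set ℓ=1.0226 → (κ,φ,ℓ)=(0.7669,35.59°,1.0226) → tip=(0.3097,0.2216,0.9210)
cmd 3: set φ=259.55° → (κ,φ,ℓ)=(0.7669,259.55°,1.0226) → tip=(-0.0691,-0.3745,0.9210)

-0.069 -0.375 0.921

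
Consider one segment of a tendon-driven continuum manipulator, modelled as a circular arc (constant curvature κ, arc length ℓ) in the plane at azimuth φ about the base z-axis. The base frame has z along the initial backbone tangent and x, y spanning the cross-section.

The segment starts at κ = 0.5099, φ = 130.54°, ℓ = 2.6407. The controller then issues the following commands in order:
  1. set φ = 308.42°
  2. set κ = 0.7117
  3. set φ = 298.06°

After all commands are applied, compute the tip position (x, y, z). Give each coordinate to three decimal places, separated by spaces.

initial: κ=0.5099, φ=130.54°, ℓ=2.6407
cmd 1: set φ=308.42° → (κ,φ,ℓ)=(0.5099,308.42°,2.6407) → tip=(0.9476,-1.1948,1.9120)
cmd 2: set κ=0.7117 → (κ,φ,ℓ)=(0.7117,308.42°,2.6407) → tip=(1.1383,-1.4352,1.3387)
cmd 3: set φ=298.06° → (κ,φ,ℓ)=(0.7117,298.06°,2.6407) → tip=(0.8617,-1.6165,1.3387)

0.862 -1.617 1.339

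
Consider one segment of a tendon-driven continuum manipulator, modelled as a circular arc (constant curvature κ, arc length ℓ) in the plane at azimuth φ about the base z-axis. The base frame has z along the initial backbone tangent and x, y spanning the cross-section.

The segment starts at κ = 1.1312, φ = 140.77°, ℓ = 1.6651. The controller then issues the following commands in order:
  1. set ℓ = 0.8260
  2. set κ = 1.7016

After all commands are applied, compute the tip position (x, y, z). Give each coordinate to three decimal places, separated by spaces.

-0.380 0.311 0.580

initial: κ=1.1312, φ=140.77°, ℓ=1.6651
cmd 1: set ℓ=0.8260 → (κ,φ,ℓ)=(1.1312,140.77°,0.8260) → tip=(-0.2778,0.2268,0.7109)
cmd 2: set κ=1.7016 → (κ,φ,ℓ)=(1.7016,140.77°,0.8260) → tip=(-0.3803,0.3105,0.5797)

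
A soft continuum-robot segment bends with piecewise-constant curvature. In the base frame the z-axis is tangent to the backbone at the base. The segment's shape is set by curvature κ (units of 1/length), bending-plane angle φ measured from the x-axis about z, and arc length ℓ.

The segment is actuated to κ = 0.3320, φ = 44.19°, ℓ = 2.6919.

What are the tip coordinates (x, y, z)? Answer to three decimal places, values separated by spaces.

0.807 0.784 2.348

θ = κ·ℓ = 0.3320 × 2.6919 = 0.89371 rad
ρ = (1 − cos θ)/κ = (1 − 0.62652)/0.3320 = 1.12493
z = sin θ / κ = 0.77940/0.3320 = 2.34760
x = ρ cos φ = 1.12493 × cos(44.19°) = 0.80661
y = ρ sin φ = 1.12493 × sin(44.19°) = 0.78412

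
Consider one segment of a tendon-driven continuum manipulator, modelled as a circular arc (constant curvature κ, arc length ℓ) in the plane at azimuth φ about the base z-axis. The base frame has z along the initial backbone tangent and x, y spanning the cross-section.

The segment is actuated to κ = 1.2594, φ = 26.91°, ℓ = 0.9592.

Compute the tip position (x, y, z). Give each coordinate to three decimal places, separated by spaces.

θ = κ·ℓ = 1.2594 × 0.9592 = 1.20802 rad
ρ = (1 − cos θ)/κ = (1 − 0.35487)/1.2594 = 0.51225
z = sin θ / κ = 0.93491/1.2594 = 0.74235
x = ρ cos φ = 0.51225 × cos(26.91°) = 0.45678
y = ρ sin φ = 0.51225 × sin(26.91°) = 0.23184

0.457 0.232 0.742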